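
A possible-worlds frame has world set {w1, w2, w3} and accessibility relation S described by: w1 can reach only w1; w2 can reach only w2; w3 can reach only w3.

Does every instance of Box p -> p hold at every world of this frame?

Axiom T corresponds to the accessibility relation being reflexive.
Reflexive: yes — every world is S-related to itself.

Yes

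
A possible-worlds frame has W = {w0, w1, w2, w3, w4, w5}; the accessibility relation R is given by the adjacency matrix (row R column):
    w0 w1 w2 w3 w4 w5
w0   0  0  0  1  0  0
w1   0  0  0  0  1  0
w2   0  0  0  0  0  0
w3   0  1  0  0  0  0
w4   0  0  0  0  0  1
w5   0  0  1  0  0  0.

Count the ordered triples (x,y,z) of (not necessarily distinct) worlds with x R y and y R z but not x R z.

Enumerating: (w0,w3,w1), (w1,w4,w5), (w3,w1,w4), (w4,w5,w2).

4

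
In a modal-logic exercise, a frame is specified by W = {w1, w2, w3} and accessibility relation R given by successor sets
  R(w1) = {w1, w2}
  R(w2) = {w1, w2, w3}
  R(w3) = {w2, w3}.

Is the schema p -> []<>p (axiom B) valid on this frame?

Yes

The schema B characterises exactly the symmetric frames.
Symmetric: yes — every pair in R has its reverse in R.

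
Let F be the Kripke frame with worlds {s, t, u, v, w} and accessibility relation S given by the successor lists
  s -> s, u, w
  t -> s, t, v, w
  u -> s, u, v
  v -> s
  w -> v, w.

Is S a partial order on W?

No

Reflexive: no — v is not related to itself.
Transitive: no — s S u and u S v, but not s S v.
Antisymmetric: no — s S u and u S s with s ≠ u.
So S is not a partial order.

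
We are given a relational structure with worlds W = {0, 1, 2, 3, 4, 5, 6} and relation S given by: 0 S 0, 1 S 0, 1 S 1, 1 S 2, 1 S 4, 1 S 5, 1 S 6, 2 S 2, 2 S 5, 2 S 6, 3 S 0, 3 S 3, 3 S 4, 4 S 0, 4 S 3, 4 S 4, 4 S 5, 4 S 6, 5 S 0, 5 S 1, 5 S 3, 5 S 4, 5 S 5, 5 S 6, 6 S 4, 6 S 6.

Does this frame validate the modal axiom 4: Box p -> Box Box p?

No

By correspondence theory, 4 is valid on a frame iff S is transitive.
Transitive: no — 1 S 4 and 4 S 3, but not 1 S 3.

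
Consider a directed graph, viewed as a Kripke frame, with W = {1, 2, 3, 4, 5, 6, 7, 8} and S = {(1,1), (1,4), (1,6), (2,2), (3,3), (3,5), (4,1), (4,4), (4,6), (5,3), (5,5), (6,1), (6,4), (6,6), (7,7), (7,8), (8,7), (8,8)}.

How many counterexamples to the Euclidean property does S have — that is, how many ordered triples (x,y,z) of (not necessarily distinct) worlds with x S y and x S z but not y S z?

S is Euclidean; there are no such tuples.

0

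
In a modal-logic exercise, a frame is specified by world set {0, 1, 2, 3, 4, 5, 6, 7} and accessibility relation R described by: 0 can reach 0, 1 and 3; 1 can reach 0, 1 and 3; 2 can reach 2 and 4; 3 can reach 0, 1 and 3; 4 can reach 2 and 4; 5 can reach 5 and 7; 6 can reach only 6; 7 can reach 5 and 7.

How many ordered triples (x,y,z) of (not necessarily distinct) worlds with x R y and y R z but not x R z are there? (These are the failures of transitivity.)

R is transitive; there are no such tuples.

0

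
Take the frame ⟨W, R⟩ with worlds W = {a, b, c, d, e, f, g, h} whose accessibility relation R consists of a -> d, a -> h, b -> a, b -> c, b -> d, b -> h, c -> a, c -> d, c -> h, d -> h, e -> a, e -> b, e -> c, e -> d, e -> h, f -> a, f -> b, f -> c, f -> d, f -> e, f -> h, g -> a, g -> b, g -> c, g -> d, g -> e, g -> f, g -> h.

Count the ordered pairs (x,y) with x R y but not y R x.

28

Enumerating: (a,d), (a,h), (b,a), (b,c), (b,d), (b,h), (c,a), (c,d), (c,h), (d,h), (e,a), (e,b), … and 16 more.
Total: 28.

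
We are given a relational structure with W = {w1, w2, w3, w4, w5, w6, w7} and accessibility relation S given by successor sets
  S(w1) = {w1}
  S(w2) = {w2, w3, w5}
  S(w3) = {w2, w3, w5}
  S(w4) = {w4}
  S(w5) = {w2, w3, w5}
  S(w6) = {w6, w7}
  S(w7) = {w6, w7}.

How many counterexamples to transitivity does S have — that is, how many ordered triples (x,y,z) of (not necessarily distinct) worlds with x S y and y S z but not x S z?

0

S is transitive; there are no such tuples.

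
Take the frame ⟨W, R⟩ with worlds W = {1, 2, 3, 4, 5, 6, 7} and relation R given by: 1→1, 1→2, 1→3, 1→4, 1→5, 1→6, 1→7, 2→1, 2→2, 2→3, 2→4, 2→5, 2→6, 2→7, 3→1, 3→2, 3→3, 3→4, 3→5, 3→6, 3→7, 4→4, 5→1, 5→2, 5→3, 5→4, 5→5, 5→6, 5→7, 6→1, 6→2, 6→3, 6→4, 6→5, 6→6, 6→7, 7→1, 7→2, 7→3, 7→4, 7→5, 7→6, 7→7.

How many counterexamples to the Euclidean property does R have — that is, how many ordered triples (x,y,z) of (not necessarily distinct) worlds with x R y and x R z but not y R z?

Enumerating: (1,4,1), (1,4,2), (1,4,3), (1,4,5), (1,4,6), (1,4,7), (2,4,1), (2,4,2), (2,4,3), (2,4,5), (2,4,6), (2,4,7), … and 24 more.
Total: 36.

36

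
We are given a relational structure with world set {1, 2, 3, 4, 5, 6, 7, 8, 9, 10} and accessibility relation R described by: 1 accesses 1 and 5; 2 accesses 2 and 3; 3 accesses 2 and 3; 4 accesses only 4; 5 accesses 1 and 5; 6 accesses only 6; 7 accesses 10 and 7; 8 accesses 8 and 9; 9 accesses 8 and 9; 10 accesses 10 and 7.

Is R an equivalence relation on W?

Reflexive: yes — every world is R-related to itself.
Symmetric: yes — every pair in R has its reverse in R.
Transitive: yes — every two-step R-path is closed by a direct edge.
So R is an equivalence relation.

Yes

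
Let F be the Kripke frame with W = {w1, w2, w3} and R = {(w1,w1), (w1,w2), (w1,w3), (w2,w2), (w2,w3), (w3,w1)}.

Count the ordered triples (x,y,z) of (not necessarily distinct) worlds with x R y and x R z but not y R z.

5

Enumerating: (w1,w2,w1), (w1,w3,w2), (w1,w3,w3), (w2,w3,w2), (w2,w3,w3).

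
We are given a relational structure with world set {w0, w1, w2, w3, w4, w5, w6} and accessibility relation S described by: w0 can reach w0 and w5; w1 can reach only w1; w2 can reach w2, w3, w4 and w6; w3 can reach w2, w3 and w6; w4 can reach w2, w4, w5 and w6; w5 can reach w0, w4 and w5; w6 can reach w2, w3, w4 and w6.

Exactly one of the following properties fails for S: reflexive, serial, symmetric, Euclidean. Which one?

Euclidean

Reflexive: yes — every world is S-related to itself.
Serial: yes — every world has a successor (e.g. w0 S w0).
Symmetric: yes — every pair in S has its reverse in S.
Euclidean: no — w2 S w3 and w2 S w4, but not w3 S w4.
Only Euclidean fails.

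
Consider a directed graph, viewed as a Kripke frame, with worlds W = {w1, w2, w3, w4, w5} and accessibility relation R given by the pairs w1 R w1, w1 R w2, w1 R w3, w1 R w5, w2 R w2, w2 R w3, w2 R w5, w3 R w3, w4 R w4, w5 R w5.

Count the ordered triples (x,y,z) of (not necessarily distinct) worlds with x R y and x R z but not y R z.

11

Enumerating: (w1,w2,w1), (w1,w3,w1), (w1,w3,w2), (w1,w3,w5), (w1,w5,w1), (w1,w5,w2), (w1,w5,w3), (w2,w3,w2), (w2,w3,w5), (w2,w5,w2), (w2,w5,w3).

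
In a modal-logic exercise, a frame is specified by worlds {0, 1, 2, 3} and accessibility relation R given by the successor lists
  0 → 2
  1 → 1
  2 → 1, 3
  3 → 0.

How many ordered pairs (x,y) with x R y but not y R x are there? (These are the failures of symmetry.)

4

Enumerating: (0,2), (2,1), (2,3), (3,0).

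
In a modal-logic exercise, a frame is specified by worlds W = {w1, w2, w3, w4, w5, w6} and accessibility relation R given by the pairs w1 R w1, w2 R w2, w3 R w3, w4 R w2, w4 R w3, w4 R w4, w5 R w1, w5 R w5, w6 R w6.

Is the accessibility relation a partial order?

Yes

Reflexive: yes — every world is R-related to itself.
Transitive: yes — every two-step R-path is closed by a direct edge.
Antisymmetric: yes — no distinct pair is related both ways.
So R is a partial order.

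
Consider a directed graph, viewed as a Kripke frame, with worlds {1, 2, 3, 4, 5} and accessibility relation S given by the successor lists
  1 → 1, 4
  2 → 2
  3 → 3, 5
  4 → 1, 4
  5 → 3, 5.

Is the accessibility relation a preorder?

Reflexive: yes — every world is S-related to itself.
Transitive: yes — every two-step S-path is closed by a direct edge.
So S is a preorder.

Yes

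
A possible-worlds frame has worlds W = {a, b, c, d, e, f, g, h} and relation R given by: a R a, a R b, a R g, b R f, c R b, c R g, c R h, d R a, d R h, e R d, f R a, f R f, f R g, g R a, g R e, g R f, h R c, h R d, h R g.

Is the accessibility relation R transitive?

No

Transitive: no — a R b and b R f, but not a R f.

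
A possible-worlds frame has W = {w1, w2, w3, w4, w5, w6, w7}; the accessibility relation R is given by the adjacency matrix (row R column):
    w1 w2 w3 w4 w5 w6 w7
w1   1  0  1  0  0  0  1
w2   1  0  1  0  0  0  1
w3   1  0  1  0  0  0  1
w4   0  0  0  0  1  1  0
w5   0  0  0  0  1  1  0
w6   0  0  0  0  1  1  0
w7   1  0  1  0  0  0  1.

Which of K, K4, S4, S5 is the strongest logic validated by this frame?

K4

Transitive (axiom 4): yes — every two-step R-path is closed by a direct edge.
Reflexive (axiom T): no — w2 is not related to itself.
Euclidean (axiom 5): yes — any two successors of a common world are R-related.
So F validates K, K4; S4 would additionally require R to be reflexive. The strongest is K4.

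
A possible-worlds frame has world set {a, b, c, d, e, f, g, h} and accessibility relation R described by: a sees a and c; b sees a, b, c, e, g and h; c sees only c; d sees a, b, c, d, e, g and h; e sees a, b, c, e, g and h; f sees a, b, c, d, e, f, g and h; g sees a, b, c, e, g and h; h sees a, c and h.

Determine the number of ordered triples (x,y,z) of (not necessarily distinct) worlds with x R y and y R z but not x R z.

R is transitive; there are no such tuples.

0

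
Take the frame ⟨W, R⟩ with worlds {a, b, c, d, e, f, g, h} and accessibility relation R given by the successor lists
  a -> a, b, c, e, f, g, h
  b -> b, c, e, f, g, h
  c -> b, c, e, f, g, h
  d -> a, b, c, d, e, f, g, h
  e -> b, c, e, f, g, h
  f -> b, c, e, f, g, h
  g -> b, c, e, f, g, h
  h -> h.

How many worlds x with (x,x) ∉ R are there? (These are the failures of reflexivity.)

R is reflexive; there are no such worlds.

0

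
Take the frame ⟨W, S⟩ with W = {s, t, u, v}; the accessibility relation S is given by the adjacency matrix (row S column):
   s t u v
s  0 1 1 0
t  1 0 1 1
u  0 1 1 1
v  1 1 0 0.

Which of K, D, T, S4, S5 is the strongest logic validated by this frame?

Serial (axiom D): yes — every world has a successor (e.g. s S t).
Reflexive (axiom T): no — s is not related to itself.
Transitive (axiom 4): no — s S t and t S v, but not s S v.
Euclidean (axiom 5): no — t S s and t S v, but not s S v.
So F validates K, D; T would additionally require S to be reflexive. The strongest is D.

D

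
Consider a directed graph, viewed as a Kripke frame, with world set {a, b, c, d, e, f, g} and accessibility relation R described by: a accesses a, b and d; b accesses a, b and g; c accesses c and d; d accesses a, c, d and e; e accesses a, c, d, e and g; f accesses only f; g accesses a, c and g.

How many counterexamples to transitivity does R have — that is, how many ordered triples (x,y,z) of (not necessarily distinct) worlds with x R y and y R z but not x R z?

13

Enumerating: (a,b,g), (a,d,c), (a,d,e), (b,a,d), (b,g,c), (c,d,a), (c,d,e), (d,a,b), (d,e,g), (e,a,b), (g,a,b), (g,a,d), (g,c,d).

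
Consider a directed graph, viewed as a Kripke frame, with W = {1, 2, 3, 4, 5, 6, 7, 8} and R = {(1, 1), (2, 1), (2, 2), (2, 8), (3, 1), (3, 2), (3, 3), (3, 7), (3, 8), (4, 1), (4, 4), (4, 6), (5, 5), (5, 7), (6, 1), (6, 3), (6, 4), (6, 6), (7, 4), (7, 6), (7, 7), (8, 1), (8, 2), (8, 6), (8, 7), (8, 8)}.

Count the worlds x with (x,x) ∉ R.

0

R is reflexive; there are no such worlds.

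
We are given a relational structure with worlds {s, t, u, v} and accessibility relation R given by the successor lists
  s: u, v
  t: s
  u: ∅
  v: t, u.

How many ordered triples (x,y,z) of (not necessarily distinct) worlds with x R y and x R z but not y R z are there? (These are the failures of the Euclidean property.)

Enumerating: (s,u,u), (s,u,v), (s,v,v), (t,s,s), (v,t,t), (v,t,u), (v,u,t), (v,u,u).

8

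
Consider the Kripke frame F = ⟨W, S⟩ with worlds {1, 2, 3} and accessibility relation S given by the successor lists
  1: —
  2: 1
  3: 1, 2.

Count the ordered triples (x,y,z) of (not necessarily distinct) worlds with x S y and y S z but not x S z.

S is transitive; there are no such tuples.

0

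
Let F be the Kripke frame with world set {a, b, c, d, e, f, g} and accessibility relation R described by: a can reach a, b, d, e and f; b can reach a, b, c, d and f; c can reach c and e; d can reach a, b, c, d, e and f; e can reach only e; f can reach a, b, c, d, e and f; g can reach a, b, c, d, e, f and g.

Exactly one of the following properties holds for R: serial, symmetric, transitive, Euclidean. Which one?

serial

Serial: yes — every world has a successor (e.g. a R a).
Symmetric: no — a R e but not e R a.
Transitive: no — a R b and b R c, but not a R c.
Euclidean: no — a R b and a R e, but not b R e.
Only serial holds.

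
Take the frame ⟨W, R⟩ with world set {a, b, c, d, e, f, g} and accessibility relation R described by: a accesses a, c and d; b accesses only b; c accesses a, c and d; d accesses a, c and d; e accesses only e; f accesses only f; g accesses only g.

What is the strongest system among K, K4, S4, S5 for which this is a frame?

S5

Transitive (axiom 4): yes — every two-step R-path is closed by a direct edge.
Reflexive (axiom T): yes — every world is R-related to itself.
Euclidean (axiom 5): yes — any two successors of a common world are R-related.
So F validates K, K4, S4, S5. The strongest is S5.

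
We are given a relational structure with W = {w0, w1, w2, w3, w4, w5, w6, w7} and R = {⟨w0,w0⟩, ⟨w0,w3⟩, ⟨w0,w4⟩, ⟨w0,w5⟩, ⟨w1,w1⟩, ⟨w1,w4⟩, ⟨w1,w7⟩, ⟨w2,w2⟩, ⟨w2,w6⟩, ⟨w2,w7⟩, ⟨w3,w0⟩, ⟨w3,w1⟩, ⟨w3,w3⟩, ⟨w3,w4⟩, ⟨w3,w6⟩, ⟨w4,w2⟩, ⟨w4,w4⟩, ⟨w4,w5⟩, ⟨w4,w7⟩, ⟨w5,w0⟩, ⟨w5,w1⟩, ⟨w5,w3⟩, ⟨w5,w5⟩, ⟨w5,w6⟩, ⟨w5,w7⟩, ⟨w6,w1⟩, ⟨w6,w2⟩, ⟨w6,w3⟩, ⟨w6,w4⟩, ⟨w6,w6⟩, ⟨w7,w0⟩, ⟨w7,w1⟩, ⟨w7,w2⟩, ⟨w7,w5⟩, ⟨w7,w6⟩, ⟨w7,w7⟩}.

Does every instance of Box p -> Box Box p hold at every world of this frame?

The schema 4 characterises exactly the transitive frames.
Transitive: no — w0 R w3 and w3 R w1, but not w0 R w1.

No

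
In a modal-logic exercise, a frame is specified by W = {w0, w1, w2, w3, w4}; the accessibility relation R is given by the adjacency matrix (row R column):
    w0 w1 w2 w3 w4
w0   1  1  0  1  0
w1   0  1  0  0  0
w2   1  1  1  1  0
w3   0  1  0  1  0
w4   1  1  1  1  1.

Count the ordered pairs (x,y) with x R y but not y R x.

Enumerating: (w0,w1), (w0,w3), (w2,w0), (w2,w1), (w2,w3), (w3,w1), (w4,w0), (w4,w1), (w4,w2), (w4,w3).

10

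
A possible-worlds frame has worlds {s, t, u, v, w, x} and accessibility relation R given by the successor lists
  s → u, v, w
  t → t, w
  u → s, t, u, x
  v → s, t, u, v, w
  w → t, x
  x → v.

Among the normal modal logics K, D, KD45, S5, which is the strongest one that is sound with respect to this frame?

Serial (axiom D): yes — every world has a successor (e.g. s R u).
Euclidean (axiom 5): no — s R u and s R v, but not u R v.
Transitive (axiom 4): no — s R u and u R t, but not s R t.
Reflexive (axiom T): no — s is not related to itself.
So F validates K, D; KD45 would additionally require R to be Euclidean and transitive. The strongest is D.

D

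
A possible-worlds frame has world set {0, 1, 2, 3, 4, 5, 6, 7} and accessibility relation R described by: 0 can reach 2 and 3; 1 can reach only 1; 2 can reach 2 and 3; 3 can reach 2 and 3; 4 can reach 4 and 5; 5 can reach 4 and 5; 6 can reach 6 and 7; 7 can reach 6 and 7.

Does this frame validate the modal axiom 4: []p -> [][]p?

Yes

The schema 4 characterises exactly the transitive frames.
Transitive: yes — every two-step R-path is closed by a direct edge.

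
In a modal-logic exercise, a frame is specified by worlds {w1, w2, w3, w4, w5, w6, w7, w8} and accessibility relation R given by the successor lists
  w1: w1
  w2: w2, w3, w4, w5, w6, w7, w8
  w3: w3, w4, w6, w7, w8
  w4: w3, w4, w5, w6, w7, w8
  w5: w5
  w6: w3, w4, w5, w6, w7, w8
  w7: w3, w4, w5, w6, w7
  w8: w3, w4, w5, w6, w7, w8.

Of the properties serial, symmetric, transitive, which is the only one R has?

serial

Serial: yes — every world has a successor (e.g. w1 R w1).
Symmetric: no — w2 R w3 but not w3 R w2.
Transitive: no — w3 R w4 and w4 R w5, but not w3 R w5.
Only serial holds.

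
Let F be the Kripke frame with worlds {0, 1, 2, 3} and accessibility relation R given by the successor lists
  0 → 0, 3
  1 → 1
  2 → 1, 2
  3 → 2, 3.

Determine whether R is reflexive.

Yes

Reflexive: yes — every world is R-related to itself.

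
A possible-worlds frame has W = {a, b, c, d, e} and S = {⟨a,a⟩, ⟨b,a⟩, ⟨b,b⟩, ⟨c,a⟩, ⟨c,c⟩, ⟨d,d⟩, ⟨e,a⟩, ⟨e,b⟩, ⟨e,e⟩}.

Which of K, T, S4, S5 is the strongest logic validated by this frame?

Reflexive (axiom T): yes — every world is S-related to itself.
Transitive (axiom 4): yes — every two-step S-path is closed by a direct edge.
Euclidean (axiom 5): no — e S a and e S b, but not a S b.
So F validates K, T, S4; S5 would additionally require S to be Euclidean. The strongest is S4.

S4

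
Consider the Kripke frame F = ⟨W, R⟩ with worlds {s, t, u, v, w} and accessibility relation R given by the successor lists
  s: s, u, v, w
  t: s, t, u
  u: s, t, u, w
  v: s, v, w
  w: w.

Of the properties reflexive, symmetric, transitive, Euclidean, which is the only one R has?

reflexive

Reflexive: yes — every world is R-related to itself.
Symmetric: no — s R w but not w R s.
Transitive: no — s R u and u R t, but not s R t.
Euclidean: no — s R u and s R v, but not u R v.
Only reflexive holds.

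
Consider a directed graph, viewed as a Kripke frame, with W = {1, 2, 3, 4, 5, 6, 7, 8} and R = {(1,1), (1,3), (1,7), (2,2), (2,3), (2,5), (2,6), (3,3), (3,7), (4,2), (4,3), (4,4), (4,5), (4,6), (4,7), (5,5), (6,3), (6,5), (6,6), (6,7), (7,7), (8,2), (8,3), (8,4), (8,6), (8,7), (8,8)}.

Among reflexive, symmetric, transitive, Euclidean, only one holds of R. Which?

Reflexive: yes — every world is R-related to itself.
Symmetric: no — 1 R 3 but not 3 R 1.
Transitive: no — 2 R 3 and 3 R 7, but not 2 R 7.
Euclidean: no — 1 R 7 and 1 R 3, but not 7 R 3.
Only reflexive holds.

reflexive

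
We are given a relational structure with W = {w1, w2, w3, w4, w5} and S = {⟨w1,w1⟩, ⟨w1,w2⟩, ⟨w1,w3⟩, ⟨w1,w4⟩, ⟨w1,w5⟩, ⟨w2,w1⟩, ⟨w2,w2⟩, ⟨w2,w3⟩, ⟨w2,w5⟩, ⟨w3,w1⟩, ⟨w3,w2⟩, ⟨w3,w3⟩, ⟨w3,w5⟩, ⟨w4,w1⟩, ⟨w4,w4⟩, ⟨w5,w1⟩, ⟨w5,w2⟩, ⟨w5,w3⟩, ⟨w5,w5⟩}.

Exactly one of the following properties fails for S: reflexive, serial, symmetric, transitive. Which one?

transitive

Reflexive: yes — every world is S-related to itself.
Serial: yes — every world has a successor (e.g. w1 S w1).
Symmetric: yes — every pair in S has its reverse in S.
Transitive: no — w2 S w1 and w1 S w4, but not w2 S w4.
Only transitive fails.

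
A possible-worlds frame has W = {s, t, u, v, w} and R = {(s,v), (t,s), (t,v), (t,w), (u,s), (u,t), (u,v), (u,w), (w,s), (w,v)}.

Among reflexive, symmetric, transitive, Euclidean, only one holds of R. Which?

transitive

Reflexive: no — s is not related to itself.
Symmetric: no — s R v but not v R s.
Transitive: yes — every two-step R-path is closed by a direct edge.
Euclidean: no — t R s and t R w, but not s R w.
Only transitive holds.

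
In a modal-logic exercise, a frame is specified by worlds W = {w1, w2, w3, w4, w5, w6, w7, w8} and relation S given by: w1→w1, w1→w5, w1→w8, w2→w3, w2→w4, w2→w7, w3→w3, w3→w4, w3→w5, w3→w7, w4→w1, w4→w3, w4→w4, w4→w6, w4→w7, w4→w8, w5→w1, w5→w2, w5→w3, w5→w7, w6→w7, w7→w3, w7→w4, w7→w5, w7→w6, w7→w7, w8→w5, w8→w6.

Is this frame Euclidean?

Euclidean: no — w1 S w5 and w1 S w8, but not w5 S w8.

No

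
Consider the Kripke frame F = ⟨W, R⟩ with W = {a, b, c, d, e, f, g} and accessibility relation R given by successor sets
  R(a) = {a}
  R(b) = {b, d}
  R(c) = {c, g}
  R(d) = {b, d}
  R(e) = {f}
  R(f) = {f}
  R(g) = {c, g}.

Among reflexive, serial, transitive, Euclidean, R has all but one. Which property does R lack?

reflexive

Reflexive: no — e is not related to itself.
Serial: yes — every world has a successor (e.g. a R a).
Transitive: yes — every two-step R-path is closed by a direct edge.
Euclidean: yes — any two successors of a common world are R-related.
Only reflexive fails.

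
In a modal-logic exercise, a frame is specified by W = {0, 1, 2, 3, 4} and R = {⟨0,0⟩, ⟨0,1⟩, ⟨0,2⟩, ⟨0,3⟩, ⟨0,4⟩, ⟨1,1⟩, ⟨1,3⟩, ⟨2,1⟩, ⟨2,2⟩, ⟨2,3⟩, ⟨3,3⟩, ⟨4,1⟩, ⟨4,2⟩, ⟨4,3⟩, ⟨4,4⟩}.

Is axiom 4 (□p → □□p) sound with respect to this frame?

Yes

The schema 4 characterises exactly the transitive frames.
Transitive: yes — every two-step R-path is closed by a direct edge.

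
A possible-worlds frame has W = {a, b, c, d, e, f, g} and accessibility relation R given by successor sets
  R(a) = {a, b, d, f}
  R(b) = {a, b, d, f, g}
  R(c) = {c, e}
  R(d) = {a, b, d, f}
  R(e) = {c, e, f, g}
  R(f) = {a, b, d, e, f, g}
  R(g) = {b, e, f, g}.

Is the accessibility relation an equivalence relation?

No

Reflexive: yes — every world is R-related to itself.
Symmetric: yes — every pair in R has its reverse in R.
Transitive: no — a R b and b R g, but not a R g.
So R is not an equivalence relation.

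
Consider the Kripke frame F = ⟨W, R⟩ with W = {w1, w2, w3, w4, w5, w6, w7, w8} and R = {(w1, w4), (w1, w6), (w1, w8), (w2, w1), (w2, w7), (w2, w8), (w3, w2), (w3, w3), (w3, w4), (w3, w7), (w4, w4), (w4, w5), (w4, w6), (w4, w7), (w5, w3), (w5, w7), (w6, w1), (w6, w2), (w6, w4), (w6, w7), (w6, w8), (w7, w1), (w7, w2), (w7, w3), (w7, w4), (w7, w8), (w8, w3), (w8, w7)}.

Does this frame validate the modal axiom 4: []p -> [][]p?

No

The schema 4 characterises exactly the transitive frames.
Transitive: no — w1 R w4 and w4 R w5, but not w1 R w5.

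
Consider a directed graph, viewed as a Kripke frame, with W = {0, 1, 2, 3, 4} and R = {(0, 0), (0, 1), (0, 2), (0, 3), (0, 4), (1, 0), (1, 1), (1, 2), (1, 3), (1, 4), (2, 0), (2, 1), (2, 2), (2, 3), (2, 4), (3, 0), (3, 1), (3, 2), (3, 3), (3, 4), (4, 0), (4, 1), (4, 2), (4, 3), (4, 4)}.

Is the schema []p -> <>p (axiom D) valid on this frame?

The schema D characterises exactly the serial frames.
Serial: yes — every world has a successor (e.g. 0 R 0).

Yes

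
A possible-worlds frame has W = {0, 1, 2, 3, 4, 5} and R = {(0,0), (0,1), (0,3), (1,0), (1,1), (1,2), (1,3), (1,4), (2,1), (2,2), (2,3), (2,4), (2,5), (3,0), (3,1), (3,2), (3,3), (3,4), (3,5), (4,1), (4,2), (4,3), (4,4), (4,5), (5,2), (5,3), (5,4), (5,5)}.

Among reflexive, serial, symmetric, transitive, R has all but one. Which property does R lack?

transitive

Reflexive: yes — every world is R-related to itself.
Serial: yes — every world has a successor (e.g. 0 R 0).
Symmetric: yes — every pair in R has its reverse in R.
Transitive: no — 0 R 1 and 1 R 2, but not 0 R 2.
Only transitive fails.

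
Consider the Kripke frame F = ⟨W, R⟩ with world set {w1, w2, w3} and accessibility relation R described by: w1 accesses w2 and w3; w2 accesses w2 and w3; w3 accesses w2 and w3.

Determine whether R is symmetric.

No

Symmetric: no — w1 R w2 but not w2 R w1.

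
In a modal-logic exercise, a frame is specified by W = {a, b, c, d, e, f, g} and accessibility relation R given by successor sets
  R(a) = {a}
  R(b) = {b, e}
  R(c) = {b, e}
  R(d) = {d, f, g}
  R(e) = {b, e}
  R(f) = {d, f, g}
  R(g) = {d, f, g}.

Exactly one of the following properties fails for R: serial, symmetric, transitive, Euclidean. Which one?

symmetric

Serial: yes — every world has a successor (e.g. a R a).
Symmetric: no — c R b but not b R c.
Transitive: yes — every two-step R-path is closed by a direct edge.
Euclidean: yes — any two successors of a common world are R-related.
Only symmetric fails.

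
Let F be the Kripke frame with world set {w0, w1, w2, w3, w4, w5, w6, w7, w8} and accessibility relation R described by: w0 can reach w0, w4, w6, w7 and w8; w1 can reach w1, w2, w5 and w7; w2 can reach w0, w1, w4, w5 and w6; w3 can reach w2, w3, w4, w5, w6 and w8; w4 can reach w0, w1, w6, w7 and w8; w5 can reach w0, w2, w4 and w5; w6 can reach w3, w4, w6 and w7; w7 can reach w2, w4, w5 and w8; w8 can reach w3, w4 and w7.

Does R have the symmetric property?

No

Symmetric: no — w0 R w6 but not w6 R w0.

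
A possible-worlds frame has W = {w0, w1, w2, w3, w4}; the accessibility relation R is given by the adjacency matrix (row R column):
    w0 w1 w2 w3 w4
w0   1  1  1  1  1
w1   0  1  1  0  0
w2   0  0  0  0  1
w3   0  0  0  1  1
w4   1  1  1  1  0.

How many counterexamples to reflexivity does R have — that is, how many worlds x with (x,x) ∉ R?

2

Enumerating: w2, w4.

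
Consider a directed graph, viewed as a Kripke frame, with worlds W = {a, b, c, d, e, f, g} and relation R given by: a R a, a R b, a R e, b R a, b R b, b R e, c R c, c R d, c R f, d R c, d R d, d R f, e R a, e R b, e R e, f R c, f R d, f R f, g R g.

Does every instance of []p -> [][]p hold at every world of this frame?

The schema 4 characterises exactly the transitive frames.
Transitive: yes — every two-step R-path is closed by a direct edge.

Yes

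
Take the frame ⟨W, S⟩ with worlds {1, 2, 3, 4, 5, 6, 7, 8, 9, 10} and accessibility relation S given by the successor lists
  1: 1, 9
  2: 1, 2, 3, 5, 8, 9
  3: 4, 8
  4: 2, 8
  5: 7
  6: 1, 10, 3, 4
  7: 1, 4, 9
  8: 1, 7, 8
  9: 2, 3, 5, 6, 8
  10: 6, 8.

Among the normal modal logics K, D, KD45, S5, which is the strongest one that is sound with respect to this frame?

D

Serial (axiom D): yes — every world has a successor (e.g. 1 S 1).
Euclidean (axiom 5): no — 10 S 6 and 10 S 8, but not 6 S 8.
Transitive (axiom 4): no — 1 S 9 and 9 S 2, but not 1 S 2.
Reflexive (axiom T): no — 3 is not related to itself.
So F validates K, D; KD45 would additionally require S to be Euclidean and transitive. The strongest is D.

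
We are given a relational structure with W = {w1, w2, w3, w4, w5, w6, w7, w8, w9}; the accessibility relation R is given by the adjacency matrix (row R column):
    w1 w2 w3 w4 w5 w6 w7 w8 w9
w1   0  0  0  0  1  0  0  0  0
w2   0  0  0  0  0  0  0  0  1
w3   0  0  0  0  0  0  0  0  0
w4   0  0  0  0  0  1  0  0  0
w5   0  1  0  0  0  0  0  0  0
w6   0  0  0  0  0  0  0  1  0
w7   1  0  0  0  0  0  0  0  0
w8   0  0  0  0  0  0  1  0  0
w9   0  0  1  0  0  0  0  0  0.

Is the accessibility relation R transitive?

No

Transitive: no — w1 R w5 and w5 R w2, but not w1 R w2.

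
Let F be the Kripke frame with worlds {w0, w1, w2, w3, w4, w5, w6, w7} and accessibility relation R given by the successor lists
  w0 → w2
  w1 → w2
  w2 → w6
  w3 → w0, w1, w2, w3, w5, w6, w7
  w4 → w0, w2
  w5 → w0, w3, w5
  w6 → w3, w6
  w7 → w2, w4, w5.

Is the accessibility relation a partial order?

No

Reflexive: no — w0 is not related to itself.
Transitive: no — w0 R w2 and w2 R w6, but not w0 R w6.
Antisymmetric: no — w3 R w5 and w5 R w3 with w3 ≠ w5.
So R is not a partial order.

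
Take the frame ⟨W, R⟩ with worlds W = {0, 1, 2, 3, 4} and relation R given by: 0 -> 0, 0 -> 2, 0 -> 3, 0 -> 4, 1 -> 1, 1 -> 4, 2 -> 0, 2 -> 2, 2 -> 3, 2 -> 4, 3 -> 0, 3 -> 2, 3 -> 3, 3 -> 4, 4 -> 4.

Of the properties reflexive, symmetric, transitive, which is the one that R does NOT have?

symmetric

Reflexive: yes — every world is R-related to itself.
Symmetric: no — 0 R 4 but not 4 R 0.
Transitive: yes — every two-step R-path is closed by a direct edge.
Only symmetric fails.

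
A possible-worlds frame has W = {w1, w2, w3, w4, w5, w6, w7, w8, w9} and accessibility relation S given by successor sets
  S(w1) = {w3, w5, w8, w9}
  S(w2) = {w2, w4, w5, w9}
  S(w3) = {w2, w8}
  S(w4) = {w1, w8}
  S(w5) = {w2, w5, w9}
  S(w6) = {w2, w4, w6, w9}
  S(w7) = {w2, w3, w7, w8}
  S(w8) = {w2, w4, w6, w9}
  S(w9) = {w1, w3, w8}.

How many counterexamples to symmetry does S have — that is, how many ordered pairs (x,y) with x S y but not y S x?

18

Enumerating: (w1,w3), (w1,w5), (w1,w8), (w2,w4), (w2,w9), (w3,w2), (w3,w8), (w4,w1), (w5,w9), (w6,w2), (w6,w4), (w6,w9), (w7,w2), (w7,w3), (w7,w8), (w8,w2), (w8,w6), (w9,w3).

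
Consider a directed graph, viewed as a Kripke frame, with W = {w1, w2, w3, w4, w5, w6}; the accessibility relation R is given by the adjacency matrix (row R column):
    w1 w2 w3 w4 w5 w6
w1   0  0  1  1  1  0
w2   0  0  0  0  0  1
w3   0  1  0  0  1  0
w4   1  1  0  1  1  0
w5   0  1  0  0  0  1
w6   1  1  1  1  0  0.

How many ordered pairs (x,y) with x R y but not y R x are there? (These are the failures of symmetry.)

Enumerating: (w1,w3), (w1,w5), (w3,w2), (w3,w5), (w4,w2), (w4,w5), (w5,w2), (w5,w6), (w6,w1), (w6,w3), (w6,w4).

11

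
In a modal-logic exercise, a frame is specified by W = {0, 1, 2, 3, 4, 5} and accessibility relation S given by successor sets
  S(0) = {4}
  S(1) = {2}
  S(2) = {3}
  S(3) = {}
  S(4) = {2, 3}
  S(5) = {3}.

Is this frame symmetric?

No

Symmetric: no — 0 S 4 but not 4 S 0.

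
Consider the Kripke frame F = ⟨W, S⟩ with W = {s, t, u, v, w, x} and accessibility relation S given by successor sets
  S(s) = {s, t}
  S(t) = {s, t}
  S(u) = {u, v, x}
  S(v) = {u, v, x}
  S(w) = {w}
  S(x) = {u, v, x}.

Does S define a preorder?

Reflexive: yes — every world is S-related to itself.
Transitive: yes — every two-step S-path is closed by a direct edge.
So S is a preorder.

Yes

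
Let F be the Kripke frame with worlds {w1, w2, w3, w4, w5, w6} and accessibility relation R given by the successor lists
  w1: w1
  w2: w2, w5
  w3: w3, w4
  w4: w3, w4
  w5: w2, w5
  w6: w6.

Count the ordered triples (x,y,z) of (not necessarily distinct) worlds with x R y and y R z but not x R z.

R is transitive; there are no such tuples.

0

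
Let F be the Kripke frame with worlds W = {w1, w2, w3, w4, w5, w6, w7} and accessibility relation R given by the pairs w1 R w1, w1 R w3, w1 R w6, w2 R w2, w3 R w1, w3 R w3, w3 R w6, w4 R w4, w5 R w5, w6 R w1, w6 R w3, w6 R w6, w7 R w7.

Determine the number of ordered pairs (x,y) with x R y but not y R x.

0

R is symmetric; there are no such tuples.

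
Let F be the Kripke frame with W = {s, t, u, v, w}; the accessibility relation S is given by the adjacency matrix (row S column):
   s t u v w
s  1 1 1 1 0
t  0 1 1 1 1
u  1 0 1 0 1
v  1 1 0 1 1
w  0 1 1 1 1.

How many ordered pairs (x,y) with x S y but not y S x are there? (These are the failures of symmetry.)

Enumerating: (s,t), (t,u).

2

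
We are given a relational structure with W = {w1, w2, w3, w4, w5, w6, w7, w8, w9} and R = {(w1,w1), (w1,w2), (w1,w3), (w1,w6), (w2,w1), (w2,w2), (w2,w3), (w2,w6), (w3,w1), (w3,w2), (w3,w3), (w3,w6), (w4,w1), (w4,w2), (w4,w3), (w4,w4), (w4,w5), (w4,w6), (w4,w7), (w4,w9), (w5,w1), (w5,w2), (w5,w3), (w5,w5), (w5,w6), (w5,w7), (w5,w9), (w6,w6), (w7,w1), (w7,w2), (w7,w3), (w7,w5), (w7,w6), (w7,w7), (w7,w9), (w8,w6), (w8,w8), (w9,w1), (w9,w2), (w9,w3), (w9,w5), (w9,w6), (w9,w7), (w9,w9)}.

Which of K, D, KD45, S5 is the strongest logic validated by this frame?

D

Serial (axiom D): yes — every world has a successor (e.g. w1 R w1).
Euclidean (axiom 5): no — w1 R w6 and w1 R w2, but not w6 R w2.
Transitive (axiom 4): yes — every two-step R-path is closed by a direct edge.
Reflexive (axiom T): yes — every world is R-related to itself.
So F validates K, D; KD45 would additionally require R to be Euclidean. The strongest is D.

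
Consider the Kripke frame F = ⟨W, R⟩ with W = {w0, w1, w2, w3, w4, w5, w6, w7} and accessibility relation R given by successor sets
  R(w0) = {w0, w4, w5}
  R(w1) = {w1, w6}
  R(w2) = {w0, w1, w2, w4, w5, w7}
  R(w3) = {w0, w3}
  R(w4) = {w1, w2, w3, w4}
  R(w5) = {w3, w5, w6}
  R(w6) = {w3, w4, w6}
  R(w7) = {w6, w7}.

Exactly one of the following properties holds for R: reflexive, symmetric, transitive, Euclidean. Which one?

Reflexive: yes — every world is R-related to itself.
Symmetric: no — w0 R w4 but not w4 R w0.
Transitive: no — w0 R w4 and w4 R w1, but not w0 R w1.
Euclidean: no — w0 R w4 and w0 R w5, but not w4 R w5.
Only reflexive holds.

reflexive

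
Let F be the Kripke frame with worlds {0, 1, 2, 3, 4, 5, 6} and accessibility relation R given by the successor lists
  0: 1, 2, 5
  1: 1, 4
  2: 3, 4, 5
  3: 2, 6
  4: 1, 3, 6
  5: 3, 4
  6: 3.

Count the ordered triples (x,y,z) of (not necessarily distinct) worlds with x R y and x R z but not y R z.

Enumerating: (0,1,2), (0,1,5), (0,2,1), (0,2,2), (0,5,1), (0,5,2), (0,5,5), (1,4,4), (2,3,3), (2,3,4), (2,3,5), (2,4,4), … and 16 more.
Total: 28.

28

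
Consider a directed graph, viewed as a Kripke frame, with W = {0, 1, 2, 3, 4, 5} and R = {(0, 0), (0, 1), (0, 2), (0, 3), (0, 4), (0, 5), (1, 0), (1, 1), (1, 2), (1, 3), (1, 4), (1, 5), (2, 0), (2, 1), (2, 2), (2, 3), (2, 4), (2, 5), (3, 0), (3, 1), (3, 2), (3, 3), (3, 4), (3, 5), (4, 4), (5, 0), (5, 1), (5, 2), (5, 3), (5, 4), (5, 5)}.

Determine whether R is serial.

Serial: yes — every world has a successor (e.g. 0 R 0).

Yes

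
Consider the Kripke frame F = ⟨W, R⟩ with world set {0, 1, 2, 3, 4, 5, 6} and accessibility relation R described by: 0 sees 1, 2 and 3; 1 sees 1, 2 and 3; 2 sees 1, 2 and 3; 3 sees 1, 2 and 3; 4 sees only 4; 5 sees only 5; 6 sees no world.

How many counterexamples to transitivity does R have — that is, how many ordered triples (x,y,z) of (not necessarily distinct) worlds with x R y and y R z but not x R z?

R is transitive; there are no such tuples.

0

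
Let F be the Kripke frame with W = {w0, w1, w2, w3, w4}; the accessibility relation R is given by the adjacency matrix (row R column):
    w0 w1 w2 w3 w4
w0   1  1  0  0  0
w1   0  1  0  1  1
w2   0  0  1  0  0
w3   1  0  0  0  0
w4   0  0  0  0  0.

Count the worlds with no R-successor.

Enumerating: w4.

1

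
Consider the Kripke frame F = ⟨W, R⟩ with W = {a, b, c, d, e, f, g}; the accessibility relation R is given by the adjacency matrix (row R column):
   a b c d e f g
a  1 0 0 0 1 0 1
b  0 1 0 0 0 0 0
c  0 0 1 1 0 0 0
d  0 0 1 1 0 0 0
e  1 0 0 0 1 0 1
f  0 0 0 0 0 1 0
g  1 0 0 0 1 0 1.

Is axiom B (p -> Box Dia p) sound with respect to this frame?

By correspondence theory, B is valid on a frame iff R is symmetric.
Symmetric: yes — every pair in R has its reverse in R.

Yes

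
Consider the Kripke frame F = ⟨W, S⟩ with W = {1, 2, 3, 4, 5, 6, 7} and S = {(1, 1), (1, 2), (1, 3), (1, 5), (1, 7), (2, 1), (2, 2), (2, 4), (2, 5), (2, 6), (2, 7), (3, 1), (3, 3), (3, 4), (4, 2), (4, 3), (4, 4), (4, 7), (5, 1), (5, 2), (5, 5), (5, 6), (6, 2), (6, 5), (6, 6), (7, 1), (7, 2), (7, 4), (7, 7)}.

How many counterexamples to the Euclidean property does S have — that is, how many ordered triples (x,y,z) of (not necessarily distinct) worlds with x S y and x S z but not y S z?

Enumerating: (1,2,3), (1,3,2), (1,3,5), (1,3,7), (1,5,3), (1,5,7), (1,7,3), (1,7,5), (2,1,4), (2,1,6), (2,4,1), (2,4,5), … and 18 more.
Total: 30.

30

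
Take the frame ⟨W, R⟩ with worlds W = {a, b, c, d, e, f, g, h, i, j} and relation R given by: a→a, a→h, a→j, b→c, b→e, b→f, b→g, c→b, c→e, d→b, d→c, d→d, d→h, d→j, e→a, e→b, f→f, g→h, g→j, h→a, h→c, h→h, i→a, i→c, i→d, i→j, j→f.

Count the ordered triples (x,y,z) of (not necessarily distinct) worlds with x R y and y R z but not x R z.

35

Enumerating: (a,h,c), (a,j,f), (b,c,b), (b,e,a), (b,e,b), (b,g,h), (b,g,j), (c,b,c), (c,b,f), (c,b,g), (c,e,a), (d,b,e), … and 23 more.
Total: 35.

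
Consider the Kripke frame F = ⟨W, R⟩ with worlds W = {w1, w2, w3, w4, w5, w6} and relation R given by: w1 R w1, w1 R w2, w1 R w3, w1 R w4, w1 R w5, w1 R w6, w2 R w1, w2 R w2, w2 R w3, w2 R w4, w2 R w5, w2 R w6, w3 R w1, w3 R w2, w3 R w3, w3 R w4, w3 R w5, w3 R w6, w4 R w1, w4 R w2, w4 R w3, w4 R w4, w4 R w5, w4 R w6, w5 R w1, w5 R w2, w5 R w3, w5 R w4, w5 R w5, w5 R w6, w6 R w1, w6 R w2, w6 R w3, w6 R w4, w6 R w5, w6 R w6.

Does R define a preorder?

Reflexive: yes — every world is R-related to itself.
Transitive: yes — every two-step R-path is closed by a direct edge.
So R is a preorder.

Yes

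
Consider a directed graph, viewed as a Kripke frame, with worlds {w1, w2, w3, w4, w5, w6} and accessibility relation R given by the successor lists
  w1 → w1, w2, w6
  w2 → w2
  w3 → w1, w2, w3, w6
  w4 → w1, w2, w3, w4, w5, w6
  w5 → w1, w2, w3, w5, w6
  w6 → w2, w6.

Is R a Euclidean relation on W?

Euclidean: no — w1 R w2 and w1 R w6, but not w2 R w6.

No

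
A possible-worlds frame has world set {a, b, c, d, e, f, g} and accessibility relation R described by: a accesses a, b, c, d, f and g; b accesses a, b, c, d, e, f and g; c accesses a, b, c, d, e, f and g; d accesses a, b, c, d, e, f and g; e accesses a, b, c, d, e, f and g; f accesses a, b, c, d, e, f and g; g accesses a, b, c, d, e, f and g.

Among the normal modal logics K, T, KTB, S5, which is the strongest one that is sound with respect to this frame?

Reflexive (axiom T): yes — every world is R-related to itself.
Symmetric (axiom B): no — e R a but not a R e.
Euclidean (axiom 5): no — b R a and b R e, but not a R e.
So F validates K, T; KTB would additionally require R to be symmetric. The strongest is T.

T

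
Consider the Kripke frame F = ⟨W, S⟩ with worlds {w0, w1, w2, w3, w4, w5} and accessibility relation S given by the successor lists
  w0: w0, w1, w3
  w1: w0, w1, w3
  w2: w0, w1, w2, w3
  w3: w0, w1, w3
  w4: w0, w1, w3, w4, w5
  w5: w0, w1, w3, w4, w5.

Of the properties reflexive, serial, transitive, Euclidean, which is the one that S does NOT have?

Reflexive: yes — every world is S-related to itself.
Serial: yes — every world has a successor (e.g. w0 S w0).
Transitive: yes — every two-step S-path is closed by a direct edge.
Euclidean: no — w4 S w0 and w4 S w5, but not w0 S w5.
Only Euclidean fails.

Euclidean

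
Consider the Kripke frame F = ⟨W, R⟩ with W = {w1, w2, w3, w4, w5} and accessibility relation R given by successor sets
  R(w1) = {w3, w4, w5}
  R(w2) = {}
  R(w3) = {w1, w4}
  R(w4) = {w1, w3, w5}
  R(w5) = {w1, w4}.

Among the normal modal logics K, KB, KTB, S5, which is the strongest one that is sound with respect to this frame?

KB

Symmetric (axiom B): yes — every pair in R has its reverse in R.
Reflexive (axiom T): no — w1 is not related to itself.
Euclidean (axiom 5): no — w1 R w3 and w1 R w5, but not w3 R w5.
So F validates K, KB; KTB would additionally require R to be reflexive. The strongest is KB.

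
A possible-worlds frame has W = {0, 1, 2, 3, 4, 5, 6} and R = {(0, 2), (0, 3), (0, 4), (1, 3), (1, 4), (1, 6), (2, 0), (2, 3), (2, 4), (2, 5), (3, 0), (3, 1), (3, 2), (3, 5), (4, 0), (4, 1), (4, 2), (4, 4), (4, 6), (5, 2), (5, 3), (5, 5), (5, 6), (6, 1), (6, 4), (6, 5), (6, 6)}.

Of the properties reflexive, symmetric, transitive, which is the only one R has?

Reflexive: no — 0 is not related to itself.
Symmetric: yes — every pair in R has its reverse in R.
Transitive: no — 0 R 2 and 2 R 5, but not 0 R 5.
Only symmetric holds.

symmetric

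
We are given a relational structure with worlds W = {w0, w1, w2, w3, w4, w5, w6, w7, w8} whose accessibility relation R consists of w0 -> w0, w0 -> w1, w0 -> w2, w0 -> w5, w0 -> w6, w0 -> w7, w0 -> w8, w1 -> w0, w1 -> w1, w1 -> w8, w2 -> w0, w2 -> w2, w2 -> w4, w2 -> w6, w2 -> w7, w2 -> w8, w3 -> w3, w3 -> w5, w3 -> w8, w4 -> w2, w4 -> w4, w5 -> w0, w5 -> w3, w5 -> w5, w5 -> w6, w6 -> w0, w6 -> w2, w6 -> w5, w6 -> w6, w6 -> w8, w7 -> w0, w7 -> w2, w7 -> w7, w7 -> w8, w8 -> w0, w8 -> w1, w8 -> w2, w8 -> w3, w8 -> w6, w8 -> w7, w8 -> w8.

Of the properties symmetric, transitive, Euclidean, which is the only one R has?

Symmetric: yes — every pair in R has its reverse in R.
Transitive: no — w0 R w2 and w2 R w4, but not w0 R w4.
Euclidean: no — w0 R w1 and w0 R w2, but not w1 R w2.
Only symmetric holds.

symmetric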